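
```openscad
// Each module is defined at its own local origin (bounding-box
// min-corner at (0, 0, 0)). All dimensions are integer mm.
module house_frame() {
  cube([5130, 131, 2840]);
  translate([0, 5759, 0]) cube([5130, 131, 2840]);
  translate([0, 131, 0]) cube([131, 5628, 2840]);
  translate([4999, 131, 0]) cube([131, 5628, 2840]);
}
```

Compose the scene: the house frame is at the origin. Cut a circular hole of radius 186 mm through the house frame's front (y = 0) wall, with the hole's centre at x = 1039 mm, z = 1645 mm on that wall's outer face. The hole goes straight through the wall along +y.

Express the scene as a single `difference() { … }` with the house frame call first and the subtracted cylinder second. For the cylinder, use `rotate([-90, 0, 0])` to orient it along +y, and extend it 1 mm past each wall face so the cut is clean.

difference() {
  house_frame();
  translate([1039, -1, 1645]) rotate([-90, 0, 0]) cylinder(h = 133, r = 186);
}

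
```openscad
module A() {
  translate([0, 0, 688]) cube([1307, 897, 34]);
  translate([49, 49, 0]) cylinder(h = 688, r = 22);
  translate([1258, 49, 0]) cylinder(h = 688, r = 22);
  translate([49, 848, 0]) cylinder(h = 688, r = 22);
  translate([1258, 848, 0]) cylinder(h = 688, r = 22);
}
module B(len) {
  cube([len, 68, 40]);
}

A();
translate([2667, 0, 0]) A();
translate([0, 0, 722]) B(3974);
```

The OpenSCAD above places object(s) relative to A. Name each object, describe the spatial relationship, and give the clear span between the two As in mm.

Second table starts at x = 2667; first ends at x = 1307; clear span = 2667 − 1307 = 1360 mm.

A is a table. B is a beam. A beam spans the tops of two tables. The clear span between the two tables is 1360 mm.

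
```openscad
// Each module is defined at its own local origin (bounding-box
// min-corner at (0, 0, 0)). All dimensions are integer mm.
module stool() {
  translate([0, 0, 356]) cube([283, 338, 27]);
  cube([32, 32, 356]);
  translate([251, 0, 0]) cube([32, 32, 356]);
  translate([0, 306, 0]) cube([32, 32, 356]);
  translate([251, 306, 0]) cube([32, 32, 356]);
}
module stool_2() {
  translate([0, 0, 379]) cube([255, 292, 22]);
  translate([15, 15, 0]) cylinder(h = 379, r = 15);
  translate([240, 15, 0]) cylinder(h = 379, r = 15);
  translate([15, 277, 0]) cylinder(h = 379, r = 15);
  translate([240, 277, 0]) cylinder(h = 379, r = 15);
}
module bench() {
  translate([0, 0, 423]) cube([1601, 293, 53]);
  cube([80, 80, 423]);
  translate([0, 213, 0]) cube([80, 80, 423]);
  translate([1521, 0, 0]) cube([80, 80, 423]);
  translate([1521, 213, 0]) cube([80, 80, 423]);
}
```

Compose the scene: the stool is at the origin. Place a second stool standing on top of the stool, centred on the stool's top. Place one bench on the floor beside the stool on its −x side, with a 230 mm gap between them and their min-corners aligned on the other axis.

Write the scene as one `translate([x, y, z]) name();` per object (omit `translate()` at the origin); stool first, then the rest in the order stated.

stool();
translate([14, 23, 383]) stool_2();
translate([-1831, 0, 0]) bench();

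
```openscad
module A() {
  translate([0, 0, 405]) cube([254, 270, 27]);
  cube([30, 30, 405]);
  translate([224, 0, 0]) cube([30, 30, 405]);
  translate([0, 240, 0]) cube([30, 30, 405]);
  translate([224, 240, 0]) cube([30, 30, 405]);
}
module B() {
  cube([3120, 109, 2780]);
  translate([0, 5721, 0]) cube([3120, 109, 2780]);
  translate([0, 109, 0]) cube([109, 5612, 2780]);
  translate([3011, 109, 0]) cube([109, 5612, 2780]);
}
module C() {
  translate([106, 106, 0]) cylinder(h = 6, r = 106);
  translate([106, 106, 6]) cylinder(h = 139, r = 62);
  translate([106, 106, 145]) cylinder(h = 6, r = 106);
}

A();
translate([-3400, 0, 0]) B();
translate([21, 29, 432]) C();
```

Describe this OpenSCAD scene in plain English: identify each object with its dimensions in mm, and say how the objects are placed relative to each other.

A is a simple wooden stool: a rectangular seat 254 mm (x) by 270 mm (y), 27 mm thick, top face at z = 432 mm, on four square legs, each 30×30 mm in cross-section. The legs rest on z = 0, each flush with a corner of the seat.

B is the wall frame of a small rectangular building: four walls, each 2780 mm tall and 109 mm thick, enclosing a footprint 3120 mm (x) by 5830 mm (y) outside-to-outside, with no floor or roof. The front and back walls (the −y and +y sides) span the full width; the two side walls fit between them.

C is a spool: two coaxial disc flanges of radius 106 mm and thickness 6 mm, joined by a core cylinder of radius 62 mm and height 139 mm. The lower flange rests on z = 0 and the three cylinders share a vertical axis.

The house frame is on the floor beside the stool on its −x side. The spool is on top of the stool, centred.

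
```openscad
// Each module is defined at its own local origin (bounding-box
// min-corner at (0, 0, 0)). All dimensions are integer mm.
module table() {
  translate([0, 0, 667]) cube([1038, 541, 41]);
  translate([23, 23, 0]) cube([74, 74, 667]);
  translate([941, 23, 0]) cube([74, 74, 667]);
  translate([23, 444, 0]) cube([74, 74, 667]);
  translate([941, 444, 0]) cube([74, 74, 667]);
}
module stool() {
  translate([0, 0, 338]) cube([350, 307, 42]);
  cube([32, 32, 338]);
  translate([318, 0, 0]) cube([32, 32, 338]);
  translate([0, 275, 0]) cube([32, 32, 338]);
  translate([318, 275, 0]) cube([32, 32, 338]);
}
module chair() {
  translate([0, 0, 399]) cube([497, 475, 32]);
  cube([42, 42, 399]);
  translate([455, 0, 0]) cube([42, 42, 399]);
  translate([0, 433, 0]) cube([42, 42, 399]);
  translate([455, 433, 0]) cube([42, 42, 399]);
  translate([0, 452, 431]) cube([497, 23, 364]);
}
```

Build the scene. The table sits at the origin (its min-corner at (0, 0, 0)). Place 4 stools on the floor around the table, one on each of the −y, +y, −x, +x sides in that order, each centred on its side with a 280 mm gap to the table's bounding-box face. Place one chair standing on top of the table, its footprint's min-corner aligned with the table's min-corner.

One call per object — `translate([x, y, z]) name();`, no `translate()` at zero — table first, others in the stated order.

table();
translate([344, -587, 0]) stool();
translate([344, 821, 0]) stool();
translate([-630, 117, 0]) stool();
translate([1318, 117, 0]) stool();
translate([0, 0, 708]) chair();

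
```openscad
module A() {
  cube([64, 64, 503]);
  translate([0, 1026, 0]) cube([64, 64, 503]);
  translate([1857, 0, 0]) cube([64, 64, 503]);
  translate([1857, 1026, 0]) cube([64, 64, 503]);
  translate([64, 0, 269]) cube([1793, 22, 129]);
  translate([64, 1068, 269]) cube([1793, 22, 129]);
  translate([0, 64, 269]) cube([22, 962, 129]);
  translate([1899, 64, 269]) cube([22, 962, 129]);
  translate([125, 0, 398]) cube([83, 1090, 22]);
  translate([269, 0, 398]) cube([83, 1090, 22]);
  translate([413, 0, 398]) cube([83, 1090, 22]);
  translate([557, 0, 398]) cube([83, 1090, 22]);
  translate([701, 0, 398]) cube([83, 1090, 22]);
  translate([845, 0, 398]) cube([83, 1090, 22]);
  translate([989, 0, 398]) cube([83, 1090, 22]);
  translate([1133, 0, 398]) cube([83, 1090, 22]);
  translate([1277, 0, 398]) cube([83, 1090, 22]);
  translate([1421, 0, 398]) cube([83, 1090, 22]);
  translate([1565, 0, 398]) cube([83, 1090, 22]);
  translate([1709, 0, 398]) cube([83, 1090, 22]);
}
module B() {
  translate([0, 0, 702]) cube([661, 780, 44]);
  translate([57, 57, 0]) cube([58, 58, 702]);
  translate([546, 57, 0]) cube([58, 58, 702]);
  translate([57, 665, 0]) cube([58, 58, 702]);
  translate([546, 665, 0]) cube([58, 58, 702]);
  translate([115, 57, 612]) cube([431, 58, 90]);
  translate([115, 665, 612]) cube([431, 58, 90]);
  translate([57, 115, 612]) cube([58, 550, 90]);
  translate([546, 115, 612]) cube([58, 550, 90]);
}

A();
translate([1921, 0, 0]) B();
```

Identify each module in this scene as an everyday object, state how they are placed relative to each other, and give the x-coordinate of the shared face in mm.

A is a bed frame. B is a table. The table is against the bed frame's +x side, with their −y faces flush. The x-coordinate of the shared face is 1921 mm.

The bed frame's +x face and the table's −x face are both at x = 1921 mm.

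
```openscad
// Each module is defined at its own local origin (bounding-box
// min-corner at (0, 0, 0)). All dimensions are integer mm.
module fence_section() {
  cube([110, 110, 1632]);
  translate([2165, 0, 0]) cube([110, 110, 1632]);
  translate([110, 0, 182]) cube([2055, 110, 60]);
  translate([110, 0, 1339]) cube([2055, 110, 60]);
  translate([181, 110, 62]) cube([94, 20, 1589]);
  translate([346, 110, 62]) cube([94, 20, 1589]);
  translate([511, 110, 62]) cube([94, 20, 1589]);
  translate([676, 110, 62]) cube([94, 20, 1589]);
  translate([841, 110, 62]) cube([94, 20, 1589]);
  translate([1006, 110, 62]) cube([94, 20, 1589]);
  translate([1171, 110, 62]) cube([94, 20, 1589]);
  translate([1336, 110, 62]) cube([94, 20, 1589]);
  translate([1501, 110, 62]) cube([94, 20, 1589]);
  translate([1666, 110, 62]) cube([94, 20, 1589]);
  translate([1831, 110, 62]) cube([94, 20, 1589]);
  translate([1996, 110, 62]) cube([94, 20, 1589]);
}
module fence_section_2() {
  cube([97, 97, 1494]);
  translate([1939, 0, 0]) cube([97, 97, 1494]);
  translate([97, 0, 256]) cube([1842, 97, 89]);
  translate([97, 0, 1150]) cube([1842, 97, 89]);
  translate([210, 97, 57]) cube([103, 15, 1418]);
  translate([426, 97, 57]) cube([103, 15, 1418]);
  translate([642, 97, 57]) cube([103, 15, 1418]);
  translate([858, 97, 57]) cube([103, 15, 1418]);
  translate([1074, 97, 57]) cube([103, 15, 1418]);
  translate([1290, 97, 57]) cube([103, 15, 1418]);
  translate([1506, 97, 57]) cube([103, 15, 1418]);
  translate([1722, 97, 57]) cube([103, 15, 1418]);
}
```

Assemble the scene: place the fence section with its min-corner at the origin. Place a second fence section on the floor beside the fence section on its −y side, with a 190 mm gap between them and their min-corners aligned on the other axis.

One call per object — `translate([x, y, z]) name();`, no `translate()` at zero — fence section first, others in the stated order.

fence_section();
translate([0, -302, 0]) fence_section_2();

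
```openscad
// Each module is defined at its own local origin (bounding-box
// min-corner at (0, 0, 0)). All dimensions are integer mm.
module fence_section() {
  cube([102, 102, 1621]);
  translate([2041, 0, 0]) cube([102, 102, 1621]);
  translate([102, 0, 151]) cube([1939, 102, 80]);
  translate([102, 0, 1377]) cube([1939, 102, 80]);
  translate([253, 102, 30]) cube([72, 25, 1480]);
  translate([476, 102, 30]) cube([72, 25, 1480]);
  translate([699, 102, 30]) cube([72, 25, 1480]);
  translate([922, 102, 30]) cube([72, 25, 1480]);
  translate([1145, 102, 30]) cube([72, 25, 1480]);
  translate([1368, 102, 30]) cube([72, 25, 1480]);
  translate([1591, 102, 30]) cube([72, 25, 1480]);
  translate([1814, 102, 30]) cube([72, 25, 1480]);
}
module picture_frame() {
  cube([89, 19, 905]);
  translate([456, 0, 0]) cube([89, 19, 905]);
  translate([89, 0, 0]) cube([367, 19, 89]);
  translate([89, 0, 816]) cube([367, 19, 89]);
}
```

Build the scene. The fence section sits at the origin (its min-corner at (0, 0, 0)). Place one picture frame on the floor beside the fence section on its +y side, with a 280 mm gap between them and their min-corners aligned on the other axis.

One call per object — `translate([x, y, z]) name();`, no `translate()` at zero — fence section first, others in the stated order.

fence_section();
translate([0, 407, 0]) picture_frame();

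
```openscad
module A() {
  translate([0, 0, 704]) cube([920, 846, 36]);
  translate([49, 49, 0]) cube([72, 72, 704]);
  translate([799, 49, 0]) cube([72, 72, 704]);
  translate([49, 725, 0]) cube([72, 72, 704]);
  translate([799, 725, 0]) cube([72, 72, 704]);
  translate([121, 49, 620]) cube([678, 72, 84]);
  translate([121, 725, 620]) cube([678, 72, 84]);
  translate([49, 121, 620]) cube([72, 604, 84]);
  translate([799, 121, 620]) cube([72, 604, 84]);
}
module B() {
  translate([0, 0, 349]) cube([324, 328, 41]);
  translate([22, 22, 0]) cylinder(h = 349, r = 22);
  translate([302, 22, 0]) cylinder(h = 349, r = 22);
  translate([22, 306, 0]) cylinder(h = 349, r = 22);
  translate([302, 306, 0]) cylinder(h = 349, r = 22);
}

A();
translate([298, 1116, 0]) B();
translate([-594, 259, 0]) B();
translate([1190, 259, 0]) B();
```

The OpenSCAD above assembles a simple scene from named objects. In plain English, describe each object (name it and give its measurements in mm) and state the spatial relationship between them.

A is a rectangular dining table. The top is 920×846×36 mm with its upper surface at z = 740 mm. It stands on four 72×72 mm square legs, each inset 49 mm from the nearest pair of top edges, running from the floor to the underside of the top. Four apron rails, 72 mm thick and 84 mm tall, run between adjacent legs with their top edges flush with the underside of the top and their outer faces flush with the legs' outer faces.

B is a four-legged stool. The seat is 324×328 mm, 41 mm thick, top at z = 390 mm. It stands on four round legs, each 44 mm in diameter, from z = 0 to the seat underside, each leg's axis is inset half a diameter from the nearest pair of seat edges (so the leg's bounding box is flush with the corner).

Three stools sit around the table at the +y, −x, +x sides.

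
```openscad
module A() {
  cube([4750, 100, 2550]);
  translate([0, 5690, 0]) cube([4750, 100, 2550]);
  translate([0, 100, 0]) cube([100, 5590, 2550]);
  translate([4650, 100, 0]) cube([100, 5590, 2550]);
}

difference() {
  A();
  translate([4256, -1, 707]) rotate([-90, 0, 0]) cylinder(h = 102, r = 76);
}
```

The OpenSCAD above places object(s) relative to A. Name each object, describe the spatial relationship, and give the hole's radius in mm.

The subtracted cylinder has r = 76 mm.

A is a house frame. The house frame has a circular hole through its front wall. The hole's radius is 76 mm.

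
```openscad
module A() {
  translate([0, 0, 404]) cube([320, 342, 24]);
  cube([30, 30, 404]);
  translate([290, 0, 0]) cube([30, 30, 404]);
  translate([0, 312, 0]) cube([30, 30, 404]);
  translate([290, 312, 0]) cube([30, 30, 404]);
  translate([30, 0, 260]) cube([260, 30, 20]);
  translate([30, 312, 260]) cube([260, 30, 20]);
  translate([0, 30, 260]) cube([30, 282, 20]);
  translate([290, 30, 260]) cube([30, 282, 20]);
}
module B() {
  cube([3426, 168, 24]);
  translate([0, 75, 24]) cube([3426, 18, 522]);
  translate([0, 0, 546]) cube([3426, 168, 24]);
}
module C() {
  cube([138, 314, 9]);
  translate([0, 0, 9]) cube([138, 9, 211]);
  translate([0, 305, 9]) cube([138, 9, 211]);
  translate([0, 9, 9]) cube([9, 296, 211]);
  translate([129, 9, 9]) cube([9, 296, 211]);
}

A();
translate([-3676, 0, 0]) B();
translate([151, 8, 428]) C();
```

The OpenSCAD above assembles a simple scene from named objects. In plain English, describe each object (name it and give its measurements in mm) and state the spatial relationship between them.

A is a four-legged stool. The seat is 320×342 mm, 24 mm thick, top at z = 428 mm. It stands on four square legs, each 30×30 mm in cross-section, from z = 0 to the seat underside, each flush with a corner of the seat. Four stretchers, 30 mm wide and 20 mm tall, connect adjacent legs with their undersides at z = 260 mm, each running between the inner faces of the legs it joins and aligned with the legs' outer faces on the other axis.

B is an I-beam lying along x, 3426 mm long. Overall section height 570 mm. Two flanges 168 mm wide (y) and 24 mm thick, one on the floor and one at the top; a web 18 mm thick runs between them, centred on the flange width.

C is an open-topped rectangular box: outside dimensions 138×314×220 mm, with a uniform wall and base thickness of 9 mm. The base is a full 138×314 slab on the floor; four walls sit on top of the base. The front and back walls (the −y and +y sides) span the full width; the two side walls fit between them.

The I-beam is on the floor beside the stool on its −x side. The open box is on top of the stool.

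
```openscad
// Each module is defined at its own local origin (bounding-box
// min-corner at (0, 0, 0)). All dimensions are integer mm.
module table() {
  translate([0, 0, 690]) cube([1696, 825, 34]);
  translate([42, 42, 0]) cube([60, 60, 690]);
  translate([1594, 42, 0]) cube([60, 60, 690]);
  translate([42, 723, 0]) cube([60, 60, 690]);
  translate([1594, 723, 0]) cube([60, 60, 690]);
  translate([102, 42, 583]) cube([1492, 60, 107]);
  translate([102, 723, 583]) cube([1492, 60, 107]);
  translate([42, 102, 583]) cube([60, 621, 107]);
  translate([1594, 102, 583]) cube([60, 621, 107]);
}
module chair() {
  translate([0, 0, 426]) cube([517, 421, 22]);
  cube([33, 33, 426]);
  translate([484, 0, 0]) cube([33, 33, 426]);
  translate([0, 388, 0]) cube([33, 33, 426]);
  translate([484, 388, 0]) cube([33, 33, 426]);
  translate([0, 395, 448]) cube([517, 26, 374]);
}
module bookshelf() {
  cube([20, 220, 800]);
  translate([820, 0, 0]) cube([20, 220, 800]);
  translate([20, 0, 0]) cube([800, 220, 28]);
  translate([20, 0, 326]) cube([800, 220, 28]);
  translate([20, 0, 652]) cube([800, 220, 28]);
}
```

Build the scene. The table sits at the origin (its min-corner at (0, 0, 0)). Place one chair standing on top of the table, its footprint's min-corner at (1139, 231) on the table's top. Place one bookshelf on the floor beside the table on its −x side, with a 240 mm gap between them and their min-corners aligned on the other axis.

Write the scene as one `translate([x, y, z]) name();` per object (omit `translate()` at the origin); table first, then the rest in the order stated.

table();
translate([1139, 231, 724]) chair();
translate([-1080, 0, 0]) bookshelf();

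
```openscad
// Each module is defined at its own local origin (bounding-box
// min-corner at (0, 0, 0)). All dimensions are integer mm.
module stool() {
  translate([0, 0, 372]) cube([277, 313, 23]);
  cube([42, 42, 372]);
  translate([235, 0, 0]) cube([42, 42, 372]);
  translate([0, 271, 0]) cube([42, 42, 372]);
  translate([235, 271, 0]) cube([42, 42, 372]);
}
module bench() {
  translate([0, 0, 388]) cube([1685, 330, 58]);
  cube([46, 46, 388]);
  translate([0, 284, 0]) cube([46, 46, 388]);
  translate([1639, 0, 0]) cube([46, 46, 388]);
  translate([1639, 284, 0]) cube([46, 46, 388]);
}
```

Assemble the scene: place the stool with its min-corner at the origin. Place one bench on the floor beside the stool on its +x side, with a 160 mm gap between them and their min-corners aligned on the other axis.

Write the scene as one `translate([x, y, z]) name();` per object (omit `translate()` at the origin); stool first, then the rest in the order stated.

stool();
translate([437, 0, 0]) bench();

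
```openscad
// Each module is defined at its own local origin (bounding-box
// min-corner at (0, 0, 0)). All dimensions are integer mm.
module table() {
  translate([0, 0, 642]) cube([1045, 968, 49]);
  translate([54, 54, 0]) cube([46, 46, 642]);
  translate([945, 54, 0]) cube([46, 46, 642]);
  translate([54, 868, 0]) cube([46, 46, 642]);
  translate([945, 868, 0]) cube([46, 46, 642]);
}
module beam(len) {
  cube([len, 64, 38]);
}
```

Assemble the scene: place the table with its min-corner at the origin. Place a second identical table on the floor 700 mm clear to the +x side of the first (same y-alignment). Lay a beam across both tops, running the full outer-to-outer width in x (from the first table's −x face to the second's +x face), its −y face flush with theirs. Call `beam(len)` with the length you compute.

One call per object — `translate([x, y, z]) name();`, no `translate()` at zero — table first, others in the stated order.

table();
translate([1745, 0, 0]) table();
translate([0, 0, 691]) beam(2790);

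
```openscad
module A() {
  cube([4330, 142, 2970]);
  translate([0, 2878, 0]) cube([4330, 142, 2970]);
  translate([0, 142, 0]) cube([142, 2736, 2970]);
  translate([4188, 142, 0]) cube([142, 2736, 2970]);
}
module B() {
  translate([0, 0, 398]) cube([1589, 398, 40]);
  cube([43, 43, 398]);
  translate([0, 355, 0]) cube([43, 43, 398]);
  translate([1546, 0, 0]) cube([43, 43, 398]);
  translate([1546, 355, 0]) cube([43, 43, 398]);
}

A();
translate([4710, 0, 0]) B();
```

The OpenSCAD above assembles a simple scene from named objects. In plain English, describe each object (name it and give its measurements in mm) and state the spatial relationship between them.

A is the wall frame of a small rectangular building: four walls, each 2970 mm tall and 142 mm thick, enclosing a footprint 4330 mm (x) by 3020 mm (y) outside-to-outside, with no floor or roof. The front and back walls (the −y and +y sides) span the full width; the two side walls fit between them.

B is a bench: a 1589×398 mm seat slab, 40 mm thick, top at z = 438 mm, on four 43×43 mm square legs flush with the seat corners and standing on z = 0.

The bench is on the floor beside the house frame on its +x side.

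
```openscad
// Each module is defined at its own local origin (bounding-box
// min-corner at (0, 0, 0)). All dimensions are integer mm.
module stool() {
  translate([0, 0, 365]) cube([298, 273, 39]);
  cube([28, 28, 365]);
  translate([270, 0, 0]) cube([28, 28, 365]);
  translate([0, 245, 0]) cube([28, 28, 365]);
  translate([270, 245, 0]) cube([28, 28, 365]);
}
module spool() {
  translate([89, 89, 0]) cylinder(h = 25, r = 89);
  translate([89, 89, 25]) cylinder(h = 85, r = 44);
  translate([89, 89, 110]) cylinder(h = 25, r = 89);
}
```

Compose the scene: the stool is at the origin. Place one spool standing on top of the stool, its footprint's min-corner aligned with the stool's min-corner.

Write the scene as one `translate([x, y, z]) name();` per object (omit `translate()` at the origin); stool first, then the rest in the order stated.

stool();
translate([0, 0, 404]) spool();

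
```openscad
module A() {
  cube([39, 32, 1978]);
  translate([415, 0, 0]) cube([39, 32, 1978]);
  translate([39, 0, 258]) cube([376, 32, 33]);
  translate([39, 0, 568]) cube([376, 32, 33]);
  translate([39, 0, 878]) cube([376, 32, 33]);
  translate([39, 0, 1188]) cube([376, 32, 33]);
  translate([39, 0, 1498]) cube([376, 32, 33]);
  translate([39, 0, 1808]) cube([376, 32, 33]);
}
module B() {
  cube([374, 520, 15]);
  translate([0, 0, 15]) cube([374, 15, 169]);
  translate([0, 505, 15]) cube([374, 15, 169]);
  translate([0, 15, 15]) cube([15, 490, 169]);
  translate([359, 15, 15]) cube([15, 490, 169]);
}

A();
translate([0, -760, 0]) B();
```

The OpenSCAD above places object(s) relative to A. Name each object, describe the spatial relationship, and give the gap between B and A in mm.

The open box's nearest face is 240 mm from the ladder's −y face.

A is a ladder. B is an open box. The open box is on the floor beside the ladder on its −y side. The gap between the open box and the ladder is 240 mm.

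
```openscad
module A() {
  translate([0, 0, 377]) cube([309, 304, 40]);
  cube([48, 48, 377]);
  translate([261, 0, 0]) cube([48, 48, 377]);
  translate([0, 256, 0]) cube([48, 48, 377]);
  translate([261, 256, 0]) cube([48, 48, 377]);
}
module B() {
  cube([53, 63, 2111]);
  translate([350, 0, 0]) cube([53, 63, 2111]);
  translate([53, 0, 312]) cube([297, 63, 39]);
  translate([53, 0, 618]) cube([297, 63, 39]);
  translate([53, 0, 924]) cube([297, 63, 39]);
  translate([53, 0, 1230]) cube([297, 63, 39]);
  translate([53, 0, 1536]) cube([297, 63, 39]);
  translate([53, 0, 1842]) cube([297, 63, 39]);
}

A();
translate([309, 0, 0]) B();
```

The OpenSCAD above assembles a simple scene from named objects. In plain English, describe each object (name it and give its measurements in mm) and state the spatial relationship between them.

A is a simple wooden stool: a rectangular seat 309 mm (x) by 304 mm (y), 40 mm thick, top face at z = 417 mm, on four square legs, each 48×48 mm in cross-section. The legs rest on z = 0, each flush with a corner of the seat.

B is a straight ladder. Two 53×63 mm vertical rails, 2111 mm tall, stand 403 mm apart (outside-to-outside) with their front faces coplanar on the −y side. 6 rungs, each 63 mm deep and 39 mm tall, span between the inner faces of the rails, front faces flush with the rails. The lowest rung's underside is at z = 312 mm and rungs are spaced 306 mm apart (underside to underside).

The ladder is against the stool's +x side, with their −y faces flush.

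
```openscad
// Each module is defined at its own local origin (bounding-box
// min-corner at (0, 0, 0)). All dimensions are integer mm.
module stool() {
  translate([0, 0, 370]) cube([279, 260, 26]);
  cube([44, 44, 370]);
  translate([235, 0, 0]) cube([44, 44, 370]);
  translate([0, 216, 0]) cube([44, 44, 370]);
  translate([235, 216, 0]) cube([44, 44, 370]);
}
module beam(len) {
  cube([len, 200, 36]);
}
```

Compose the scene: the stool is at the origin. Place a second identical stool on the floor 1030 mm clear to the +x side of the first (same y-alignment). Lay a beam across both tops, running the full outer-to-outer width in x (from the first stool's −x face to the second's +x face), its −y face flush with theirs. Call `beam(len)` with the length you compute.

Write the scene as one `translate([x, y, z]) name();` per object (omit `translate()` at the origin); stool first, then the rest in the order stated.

stool();
translate([1309, 0, 0]) stool();
translate([0, 0, 396]) beam(1588);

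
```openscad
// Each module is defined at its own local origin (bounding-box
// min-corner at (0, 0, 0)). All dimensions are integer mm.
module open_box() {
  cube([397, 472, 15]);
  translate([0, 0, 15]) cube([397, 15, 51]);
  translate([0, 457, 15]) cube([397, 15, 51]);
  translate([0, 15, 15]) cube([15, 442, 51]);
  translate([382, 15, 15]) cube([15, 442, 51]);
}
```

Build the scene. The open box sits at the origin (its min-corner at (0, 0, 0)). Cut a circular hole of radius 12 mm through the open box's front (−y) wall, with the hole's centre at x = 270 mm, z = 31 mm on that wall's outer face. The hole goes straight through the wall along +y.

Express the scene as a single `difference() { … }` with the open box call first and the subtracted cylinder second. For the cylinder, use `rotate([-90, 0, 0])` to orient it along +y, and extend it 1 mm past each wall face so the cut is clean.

difference() {
  open_box();
  translate([270, -1, 31]) rotate([-90, 0, 0]) cylinder(h = 17, r = 12);
}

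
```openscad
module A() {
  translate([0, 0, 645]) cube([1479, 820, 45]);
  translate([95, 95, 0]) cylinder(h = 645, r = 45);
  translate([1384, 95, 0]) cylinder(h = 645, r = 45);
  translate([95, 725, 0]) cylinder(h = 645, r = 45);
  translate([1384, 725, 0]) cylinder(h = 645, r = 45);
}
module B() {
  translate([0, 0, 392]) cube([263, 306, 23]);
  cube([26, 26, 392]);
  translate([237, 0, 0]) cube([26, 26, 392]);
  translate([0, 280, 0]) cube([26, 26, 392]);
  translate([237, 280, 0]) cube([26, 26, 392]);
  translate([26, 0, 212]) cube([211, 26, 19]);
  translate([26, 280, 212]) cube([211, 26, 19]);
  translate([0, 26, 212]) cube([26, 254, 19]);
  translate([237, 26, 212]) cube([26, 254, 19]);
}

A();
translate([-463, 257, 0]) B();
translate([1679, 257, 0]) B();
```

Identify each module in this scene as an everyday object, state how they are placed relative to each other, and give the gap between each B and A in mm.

Each stool's nearest face is 200 mm from the table's bounding box.

A is a table. B is a stool. Two stools sit around the table at the −x, +x sides. The gap between each stool and the table is 200 mm.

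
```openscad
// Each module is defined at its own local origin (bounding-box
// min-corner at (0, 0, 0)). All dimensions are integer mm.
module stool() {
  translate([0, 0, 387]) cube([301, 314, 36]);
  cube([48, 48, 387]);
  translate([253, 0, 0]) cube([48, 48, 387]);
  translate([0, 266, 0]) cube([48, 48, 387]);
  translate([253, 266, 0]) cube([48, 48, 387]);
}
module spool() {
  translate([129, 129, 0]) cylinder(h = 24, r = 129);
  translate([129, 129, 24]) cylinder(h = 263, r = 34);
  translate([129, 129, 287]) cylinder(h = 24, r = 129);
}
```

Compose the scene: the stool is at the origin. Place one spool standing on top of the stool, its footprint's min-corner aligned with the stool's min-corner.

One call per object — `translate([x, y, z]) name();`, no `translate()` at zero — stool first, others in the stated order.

stool();
translate([0, 0, 423]) spool();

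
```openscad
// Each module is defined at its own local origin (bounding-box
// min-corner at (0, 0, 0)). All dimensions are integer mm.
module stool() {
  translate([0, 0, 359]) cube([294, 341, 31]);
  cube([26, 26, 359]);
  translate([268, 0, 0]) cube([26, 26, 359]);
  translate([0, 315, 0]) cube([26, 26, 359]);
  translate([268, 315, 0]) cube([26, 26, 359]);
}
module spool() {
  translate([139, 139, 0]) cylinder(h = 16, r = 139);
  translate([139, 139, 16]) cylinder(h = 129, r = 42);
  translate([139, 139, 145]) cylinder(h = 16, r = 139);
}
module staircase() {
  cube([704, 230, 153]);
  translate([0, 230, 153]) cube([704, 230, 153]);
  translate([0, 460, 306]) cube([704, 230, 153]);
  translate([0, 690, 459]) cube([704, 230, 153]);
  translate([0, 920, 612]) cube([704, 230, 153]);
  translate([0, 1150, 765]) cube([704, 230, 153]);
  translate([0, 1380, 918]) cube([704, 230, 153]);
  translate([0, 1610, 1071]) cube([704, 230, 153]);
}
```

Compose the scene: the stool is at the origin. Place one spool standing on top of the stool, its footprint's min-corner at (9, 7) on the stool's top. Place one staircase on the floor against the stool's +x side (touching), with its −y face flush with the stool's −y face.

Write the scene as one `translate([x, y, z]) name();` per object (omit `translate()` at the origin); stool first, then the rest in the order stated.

stool();
translate([9, 7, 390]) spool();
translate([294, 0, 0]) staircase();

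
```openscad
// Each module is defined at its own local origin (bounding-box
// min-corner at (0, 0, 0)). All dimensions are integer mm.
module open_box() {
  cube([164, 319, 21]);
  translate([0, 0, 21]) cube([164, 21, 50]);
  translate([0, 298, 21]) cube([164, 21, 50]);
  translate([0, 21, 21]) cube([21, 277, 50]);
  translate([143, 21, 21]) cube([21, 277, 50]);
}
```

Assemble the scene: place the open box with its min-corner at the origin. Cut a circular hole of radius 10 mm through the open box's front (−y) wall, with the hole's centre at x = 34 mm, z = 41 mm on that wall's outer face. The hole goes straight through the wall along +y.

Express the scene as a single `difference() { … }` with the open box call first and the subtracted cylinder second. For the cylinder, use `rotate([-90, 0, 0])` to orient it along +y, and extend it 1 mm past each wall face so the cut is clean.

difference() {
  open_box();
  translate([34, -1, 41]) rotate([-90, 0, 0]) cylinder(h = 23, r = 10);
}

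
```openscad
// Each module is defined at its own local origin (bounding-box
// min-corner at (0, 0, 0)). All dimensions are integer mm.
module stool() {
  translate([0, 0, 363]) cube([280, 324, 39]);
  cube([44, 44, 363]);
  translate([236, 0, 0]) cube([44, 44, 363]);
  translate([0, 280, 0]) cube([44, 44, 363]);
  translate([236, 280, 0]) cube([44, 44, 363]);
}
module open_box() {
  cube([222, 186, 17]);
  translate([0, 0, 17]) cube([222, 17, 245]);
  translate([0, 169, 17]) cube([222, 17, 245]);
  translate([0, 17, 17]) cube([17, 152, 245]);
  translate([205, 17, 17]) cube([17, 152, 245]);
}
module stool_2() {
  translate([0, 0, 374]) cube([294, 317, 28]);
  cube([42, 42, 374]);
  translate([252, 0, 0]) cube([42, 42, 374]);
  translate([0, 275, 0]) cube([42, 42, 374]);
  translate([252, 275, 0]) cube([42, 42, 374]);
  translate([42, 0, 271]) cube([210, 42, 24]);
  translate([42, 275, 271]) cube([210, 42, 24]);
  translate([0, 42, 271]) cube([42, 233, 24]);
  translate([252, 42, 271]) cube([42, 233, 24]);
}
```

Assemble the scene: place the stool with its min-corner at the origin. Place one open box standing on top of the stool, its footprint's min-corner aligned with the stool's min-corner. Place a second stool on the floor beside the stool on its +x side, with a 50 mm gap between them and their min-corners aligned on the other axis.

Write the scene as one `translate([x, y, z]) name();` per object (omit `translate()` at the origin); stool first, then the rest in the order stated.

stool();
translate([0, 0, 402]) open_box();
translate([330, 0, 0]) stool_2();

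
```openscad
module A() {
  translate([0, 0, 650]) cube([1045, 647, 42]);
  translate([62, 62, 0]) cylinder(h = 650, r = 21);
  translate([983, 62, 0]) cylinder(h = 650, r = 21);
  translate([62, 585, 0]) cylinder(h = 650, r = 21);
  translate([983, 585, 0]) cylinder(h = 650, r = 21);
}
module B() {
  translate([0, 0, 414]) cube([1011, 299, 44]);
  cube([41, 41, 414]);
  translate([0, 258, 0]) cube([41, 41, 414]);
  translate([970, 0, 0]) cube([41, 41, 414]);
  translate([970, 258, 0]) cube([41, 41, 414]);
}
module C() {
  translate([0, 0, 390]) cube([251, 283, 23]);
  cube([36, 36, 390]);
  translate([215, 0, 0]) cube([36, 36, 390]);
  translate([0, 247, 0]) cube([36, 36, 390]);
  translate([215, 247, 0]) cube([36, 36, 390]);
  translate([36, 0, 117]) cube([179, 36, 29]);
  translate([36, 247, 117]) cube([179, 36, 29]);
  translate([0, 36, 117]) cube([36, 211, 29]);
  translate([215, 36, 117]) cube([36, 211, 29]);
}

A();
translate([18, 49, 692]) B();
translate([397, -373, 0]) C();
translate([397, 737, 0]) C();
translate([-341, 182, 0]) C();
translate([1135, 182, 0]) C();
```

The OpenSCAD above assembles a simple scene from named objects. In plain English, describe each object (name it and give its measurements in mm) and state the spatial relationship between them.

A is a table with a 1045×647 mm rectangular top, 42 mm thick, top surface at z = 692 mm, supported by four round legs of 42 mm diameter, each leg's bounding box inset 41 mm from the nearest pair of top edges, running from the floor.

B is a long wooden bench with a 1011 mm (x) × 299 mm (y) seat, 44 mm thick, its top surface 458 mm above the floor. Four 41 mm square legs at the seat corners, flush with the edges, run from z = 0 to the seat underside.

C is a four-legged stool. The seat is a 251×283×23 mm slab whose top surface is at z = 413 mm; four square legs, each 36×36 mm in cross-section, run from the floor (z = 0) to the underside of the seat, each flush with a corner of the seat. Four stretchers, 36 mm wide and 29 mm tall, connect adjacent legs with their undersides at z = 117 mm, each running between the inner faces of the legs it joins and aligned with the legs' outer faces on the other axis.

The bench is on top of the table. Four stools sit around the table at the −y, +y, −x, +x sides.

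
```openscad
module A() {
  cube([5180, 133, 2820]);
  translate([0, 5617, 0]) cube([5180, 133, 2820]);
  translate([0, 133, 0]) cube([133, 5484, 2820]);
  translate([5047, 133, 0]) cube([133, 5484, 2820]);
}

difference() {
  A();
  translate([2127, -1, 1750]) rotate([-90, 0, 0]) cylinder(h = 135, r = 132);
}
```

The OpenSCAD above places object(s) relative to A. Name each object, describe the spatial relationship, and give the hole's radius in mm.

The subtracted cylinder has r = 132 mm.

A is a house frame. The house frame has a circular hole through its front wall. The hole's radius is 132 mm.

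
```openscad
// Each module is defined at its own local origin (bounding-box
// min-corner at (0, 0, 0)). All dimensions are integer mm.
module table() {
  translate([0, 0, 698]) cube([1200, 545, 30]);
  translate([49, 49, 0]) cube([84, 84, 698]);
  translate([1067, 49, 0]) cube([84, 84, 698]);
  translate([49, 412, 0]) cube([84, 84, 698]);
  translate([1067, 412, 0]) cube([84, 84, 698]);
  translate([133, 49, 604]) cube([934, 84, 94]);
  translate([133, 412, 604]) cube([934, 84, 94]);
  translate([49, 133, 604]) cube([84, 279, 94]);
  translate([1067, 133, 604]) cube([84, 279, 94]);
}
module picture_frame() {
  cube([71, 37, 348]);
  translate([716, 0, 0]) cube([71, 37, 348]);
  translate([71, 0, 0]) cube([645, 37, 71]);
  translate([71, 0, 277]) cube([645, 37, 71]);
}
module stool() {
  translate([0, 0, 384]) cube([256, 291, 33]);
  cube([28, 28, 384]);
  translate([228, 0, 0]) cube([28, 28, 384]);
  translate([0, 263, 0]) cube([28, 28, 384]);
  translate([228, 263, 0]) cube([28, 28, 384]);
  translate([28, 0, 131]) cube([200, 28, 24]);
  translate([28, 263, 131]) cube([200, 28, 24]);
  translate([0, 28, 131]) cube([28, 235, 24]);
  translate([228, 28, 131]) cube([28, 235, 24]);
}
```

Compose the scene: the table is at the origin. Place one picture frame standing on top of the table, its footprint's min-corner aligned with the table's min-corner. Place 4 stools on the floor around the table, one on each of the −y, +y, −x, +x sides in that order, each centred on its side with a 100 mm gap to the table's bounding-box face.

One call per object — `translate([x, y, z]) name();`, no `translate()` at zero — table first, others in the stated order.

table();
translate([0, 0, 728]) picture_frame();
translate([472, -391, 0]) stool();
translate([472, 645, 0]) stool();
translate([-356, 127, 0]) stool();
translate([1300, 127, 0]) stool();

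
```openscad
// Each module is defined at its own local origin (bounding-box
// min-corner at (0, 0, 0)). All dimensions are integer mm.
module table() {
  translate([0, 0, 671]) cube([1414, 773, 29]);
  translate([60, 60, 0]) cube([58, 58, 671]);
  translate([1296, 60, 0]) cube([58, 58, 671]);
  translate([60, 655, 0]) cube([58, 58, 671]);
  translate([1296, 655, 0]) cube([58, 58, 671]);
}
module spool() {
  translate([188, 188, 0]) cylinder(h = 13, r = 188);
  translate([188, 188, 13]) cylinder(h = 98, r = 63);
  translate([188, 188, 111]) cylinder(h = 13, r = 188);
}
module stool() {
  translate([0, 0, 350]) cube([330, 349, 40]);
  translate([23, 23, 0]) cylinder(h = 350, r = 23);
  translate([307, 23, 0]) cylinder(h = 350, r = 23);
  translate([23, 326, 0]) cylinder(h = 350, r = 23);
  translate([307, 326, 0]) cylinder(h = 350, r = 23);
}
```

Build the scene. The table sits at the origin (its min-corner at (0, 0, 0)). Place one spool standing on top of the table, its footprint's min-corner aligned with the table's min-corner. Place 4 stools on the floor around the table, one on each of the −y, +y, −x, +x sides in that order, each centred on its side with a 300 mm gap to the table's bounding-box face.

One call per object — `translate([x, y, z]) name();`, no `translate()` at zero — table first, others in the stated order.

table();
translate([0, 0, 700]) spool();
translate([542, -649, 0]) stool();
translate([542, 1073, 0]) stool();
translate([-630, 212, 0]) stool();
translate([1714, 212, 0]) stool();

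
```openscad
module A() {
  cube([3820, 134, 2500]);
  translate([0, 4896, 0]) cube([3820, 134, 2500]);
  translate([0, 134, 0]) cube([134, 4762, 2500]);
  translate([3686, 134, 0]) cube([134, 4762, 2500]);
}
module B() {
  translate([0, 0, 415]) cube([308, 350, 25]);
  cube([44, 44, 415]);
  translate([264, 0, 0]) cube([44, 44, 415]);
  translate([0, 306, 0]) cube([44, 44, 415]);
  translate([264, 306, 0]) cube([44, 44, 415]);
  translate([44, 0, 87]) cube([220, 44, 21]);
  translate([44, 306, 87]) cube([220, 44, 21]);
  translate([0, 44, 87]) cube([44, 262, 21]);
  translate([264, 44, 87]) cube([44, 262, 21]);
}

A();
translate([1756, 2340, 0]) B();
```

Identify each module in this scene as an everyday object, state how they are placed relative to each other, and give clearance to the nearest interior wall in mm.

Clearances: x = 1622, y = 2206; minimum 1622 mm.

A is a house frame. B is a stool. The stool sits inside the house frame, centred. The clearance to the nearest interior wall is 1622 mm.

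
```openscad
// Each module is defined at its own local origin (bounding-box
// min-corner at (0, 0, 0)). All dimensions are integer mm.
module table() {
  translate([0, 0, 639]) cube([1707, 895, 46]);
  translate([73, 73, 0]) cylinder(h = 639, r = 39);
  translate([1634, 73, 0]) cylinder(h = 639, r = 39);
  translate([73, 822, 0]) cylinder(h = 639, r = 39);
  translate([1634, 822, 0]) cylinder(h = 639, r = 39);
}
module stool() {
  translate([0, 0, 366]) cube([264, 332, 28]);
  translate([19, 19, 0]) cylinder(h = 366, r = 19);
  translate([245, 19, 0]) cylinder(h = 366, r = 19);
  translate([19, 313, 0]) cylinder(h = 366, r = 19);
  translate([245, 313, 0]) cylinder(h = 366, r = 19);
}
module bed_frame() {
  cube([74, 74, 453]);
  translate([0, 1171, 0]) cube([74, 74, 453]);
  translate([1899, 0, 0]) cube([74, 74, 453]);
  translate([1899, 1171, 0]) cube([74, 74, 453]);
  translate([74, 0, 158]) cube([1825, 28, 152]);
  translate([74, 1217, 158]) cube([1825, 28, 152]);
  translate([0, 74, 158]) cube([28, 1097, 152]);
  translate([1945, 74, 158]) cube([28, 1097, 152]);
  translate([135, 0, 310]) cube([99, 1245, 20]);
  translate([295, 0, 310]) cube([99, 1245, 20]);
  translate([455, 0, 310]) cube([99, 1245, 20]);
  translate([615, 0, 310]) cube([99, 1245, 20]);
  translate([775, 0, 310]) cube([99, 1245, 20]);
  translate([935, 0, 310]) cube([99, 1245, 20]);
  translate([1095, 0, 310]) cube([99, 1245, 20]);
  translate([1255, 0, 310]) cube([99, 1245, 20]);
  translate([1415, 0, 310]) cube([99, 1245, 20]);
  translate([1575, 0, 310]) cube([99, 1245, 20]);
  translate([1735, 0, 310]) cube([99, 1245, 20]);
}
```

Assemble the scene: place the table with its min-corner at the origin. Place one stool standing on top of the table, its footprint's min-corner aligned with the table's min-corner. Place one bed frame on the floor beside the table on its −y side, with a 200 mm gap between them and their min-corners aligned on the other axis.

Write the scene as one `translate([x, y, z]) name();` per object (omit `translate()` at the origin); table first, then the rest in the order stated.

table();
translate([0, 0, 685]) stool();
translate([0, -1445, 0]) bed_frame();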